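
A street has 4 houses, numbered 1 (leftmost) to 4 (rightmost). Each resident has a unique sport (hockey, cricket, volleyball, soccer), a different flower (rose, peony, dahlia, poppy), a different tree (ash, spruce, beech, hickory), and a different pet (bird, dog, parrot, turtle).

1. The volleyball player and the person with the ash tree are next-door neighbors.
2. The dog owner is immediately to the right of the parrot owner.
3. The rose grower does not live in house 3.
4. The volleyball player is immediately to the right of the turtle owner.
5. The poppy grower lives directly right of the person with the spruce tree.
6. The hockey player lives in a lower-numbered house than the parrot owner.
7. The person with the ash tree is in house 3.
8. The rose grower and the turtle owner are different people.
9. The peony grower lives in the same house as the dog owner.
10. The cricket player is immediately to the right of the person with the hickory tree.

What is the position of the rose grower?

4

From clue 7, the person with the ash tree must be in house 3.
House 4's tree must be beech (nothing else left).
The cricket player is narrowed to house 2 or 3; consider each.
Placing it in house 2 leads to a contradiction, so it's in house 3.
Clue 10: the person with the hickory tree is in house 2.
House 1 tree: only spruce fits.
Clue 5 places the poppy grower in house 2.
The hockey player is narrowed to house 1 or 2; consider each.
Placing it in house 2 leads to a contradiction, so it's in house 1.
The soccer player is narrowed to house 2 or 4; consider each.
Placing it in house 2 leads to a contradiction, so it's in house 4.
So house 2 gets volleyball for sport.
Clue 4: the turtle owner is in house 1.
The rose grower is in house 4 (clue 8).
House 1 flower: only dahlia fits.
The only flower still possible for house 3 is peony.
Clue 9: the dog owner is in house 3.
So house 2 gets parrot for pet.
House 4's pet must be bird (nothing else left).
So: house 1 = hockey/dahlia/spruce/turtle, house 2 = volleyball/poppy/hickory/parrot, house 3 = cricket/peony/ash/dog, house 4 = soccer/rose/beech/bird.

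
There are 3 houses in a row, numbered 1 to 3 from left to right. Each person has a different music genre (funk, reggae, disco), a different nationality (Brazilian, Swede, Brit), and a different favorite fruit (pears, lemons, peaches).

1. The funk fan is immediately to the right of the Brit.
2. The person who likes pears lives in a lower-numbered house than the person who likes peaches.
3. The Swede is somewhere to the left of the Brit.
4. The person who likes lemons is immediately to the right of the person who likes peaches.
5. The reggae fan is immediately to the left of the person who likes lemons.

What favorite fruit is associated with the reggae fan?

peaches

By clue 3, the Swede is in house 1.
By clue 3, the Brit is in house 2.
The person who likes lemons is in house 3 (clue 4).
Clue 4: the person who likes peaches is in house 2.
By clue 5, the reggae fan is in house 2.
The only music genre still possible for house 1 is disco.
So house 3 gets funk for music genre.
That leaves Brazilian as the nationality for house 3.
The only favorite fruit still possible for house 1 is pears.
So: house 1 = disco/Swede/pears, house 2 = reggae/Brit/peaches, house 3 = funk/Brazilian/lemons.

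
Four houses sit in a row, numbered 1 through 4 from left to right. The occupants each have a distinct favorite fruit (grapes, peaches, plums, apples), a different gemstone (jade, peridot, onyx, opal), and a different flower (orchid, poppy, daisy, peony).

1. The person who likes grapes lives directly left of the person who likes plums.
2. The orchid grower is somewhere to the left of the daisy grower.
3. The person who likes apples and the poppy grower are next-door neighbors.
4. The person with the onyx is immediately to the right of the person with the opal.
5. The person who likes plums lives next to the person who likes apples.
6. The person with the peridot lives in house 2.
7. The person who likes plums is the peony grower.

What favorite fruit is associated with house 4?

peaches

From clue 6, the person with the peridot must be in house 2.
Clue 4 places the person with the onyx in house 4.
Clue 4 places the person with the opal in house 3.
House 1's gemstone must be jade (nothing else left).
The person who likes grapes is narrowed to house 1 or 2 or 3; consider each.
Placing it in house 2 and house 3 leads to a contradiction, so it's in house 1.
The person who likes plums is in house 2 (clue 1).
From clue 7, the peony grower must be in house 2.
The only favorite fruit still possible for house 3 is apples.
So house 4 gets peaches for favorite fruit.
Clue 3 places the poppy grower in house 4.
House 1's flower must be orchid (nothing else left).
The only flower still possible for house 3 is daisy.
So: house 1 = grapes/jade/orchid, house 2 = plums/peridot/peony, house 3 = apples/opal/daisy, house 4 = peaches/onyx/poppy.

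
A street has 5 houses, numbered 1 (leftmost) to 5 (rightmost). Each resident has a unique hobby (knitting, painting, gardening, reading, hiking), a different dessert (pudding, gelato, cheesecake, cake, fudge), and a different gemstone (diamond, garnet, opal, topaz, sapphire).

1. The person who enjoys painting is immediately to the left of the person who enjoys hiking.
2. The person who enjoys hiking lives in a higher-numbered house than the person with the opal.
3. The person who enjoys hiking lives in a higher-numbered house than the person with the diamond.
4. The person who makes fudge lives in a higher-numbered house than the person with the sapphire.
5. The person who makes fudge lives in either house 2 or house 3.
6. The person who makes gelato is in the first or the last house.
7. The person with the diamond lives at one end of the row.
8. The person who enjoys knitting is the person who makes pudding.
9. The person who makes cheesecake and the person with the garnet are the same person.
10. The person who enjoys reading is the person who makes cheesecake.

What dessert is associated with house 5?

cheesecake

By clue 7, the person with the diamond is in house 1.
Clue 4 places the person who makes fudge in house 3.
Clue 4 places the person with the sapphire in house 2.
The person who enjoys hiking is narrowed to house 4 or 5; consider each.
Placing it in house 5 leads to a contradiction, so it's in house 4.
By clue 1, the person who enjoys painting is in house 3.
Clue 2 places the person with the opal in house 3.
The person who makes cheesecake is in house 5 (clue 10).
House 5 hobby: only reading fits.
That leaves cake as the dessert for house 4.
Clue 9: the person with the garnet is in house 5.
House 1's dessert must be gelato (nothing else left).
The only dessert still possible for house 2 is pudding.
House 4's gemstone must be topaz (nothing else left).
Clue 8: the person who enjoys knitting is in house 2.
The only hobby still possible for house 1 is gardening.
So: house 1 = gardening/gelato/diamond, house 2 = knitting/pudding/sapphire, house 3 = painting/fudge/opal, house 4 = hiking/cake/topaz, house 5 = reading/cheesecake/garnet.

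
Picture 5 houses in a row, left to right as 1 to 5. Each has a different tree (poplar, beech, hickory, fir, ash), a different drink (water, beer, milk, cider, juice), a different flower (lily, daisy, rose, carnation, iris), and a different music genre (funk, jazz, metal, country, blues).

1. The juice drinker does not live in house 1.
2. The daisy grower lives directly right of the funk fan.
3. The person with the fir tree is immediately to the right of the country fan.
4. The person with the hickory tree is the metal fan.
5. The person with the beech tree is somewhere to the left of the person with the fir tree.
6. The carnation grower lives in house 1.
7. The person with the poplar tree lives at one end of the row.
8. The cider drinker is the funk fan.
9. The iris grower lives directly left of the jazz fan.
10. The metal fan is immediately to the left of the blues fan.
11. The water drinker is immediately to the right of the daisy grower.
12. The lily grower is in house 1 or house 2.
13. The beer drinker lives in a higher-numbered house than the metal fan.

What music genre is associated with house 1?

Clue 6 places the carnation grower in house 1.
House 5 flower: only rose fits.
House 2 flower: only lily fits.
House 1 drink: only milk fits.
The person with the poplar tree is narrowed to house 1 or 5; consider each.
Placing it in house 1 leads to a contradiction, so it's in house 5.
The cider drinker is narrowed to house 2 or 3; consider each.
Placing it in house 3 leads to a contradiction, so it's in house 2.
From clue 8, the funk fan must be in house 2.
Clue 2 places the daisy grower in house 3.
From clue 11, the water drinker must be in house 4.
The only drink still possible for house 3 is juice.
So house 5 gets beer for drink.
House 4 flower: only iris fits.
House 1's music genre must be country (nothing else left).
House 3 music genre: only metal fits.
Clue 3: the person with the fir tree is in house 2.
Clue 4 places the person with the hickory tree in house 3.
By clue 5, the person with the beech tree is in house 1.
Clue 9: the jazz fan is in house 5.
From clue 10, the blues fan must be in house 4.
So house 4 gets ash for tree.
So: house 1 = beech/milk/carnation/country, house 2 = fir/cider/lily/funk, house 3 = hickory/juice/daisy/metal, house 4 = ash/water/iris/blues, house 5 = poplar/beer/rose/jazz.

country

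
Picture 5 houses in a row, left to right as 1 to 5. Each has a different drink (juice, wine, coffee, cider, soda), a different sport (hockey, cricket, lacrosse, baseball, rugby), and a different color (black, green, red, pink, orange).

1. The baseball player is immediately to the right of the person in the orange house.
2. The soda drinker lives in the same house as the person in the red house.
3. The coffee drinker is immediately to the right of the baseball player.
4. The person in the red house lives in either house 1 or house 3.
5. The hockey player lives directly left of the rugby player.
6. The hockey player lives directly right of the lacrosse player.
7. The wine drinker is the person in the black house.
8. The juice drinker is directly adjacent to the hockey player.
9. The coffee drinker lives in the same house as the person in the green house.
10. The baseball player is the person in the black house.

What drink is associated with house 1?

The soda drinker is narrowed to house 1 or 3; consider each.
Placing it in house 3 leads to a contradiction, so it's in house 1.
Clue 2: the person in the red house is in house 1.
The coffee drinker is narrowed to house 4 or 5; consider each.
Placing it in house 4 leads to a contradiction, so it's in house 5.
Clue 3: the baseball player is in house 4.
By clue 9, the person in the green house is in house 5.
From clue 10, the person in the black house must be in house 4.
Clue 1: the person in the orange house is in house 3.
Clue 5 places the hockey player in house 2.
From clue 5, the rugby player must be in house 3.
Clue 6 places the lacrosse player in house 1.
Clue 7: the wine drinker is in house 4.
Clue 8: the juice drinker is in house 3.
House 2 drink: only cider fits.
So house 5 gets cricket for sport.
So house 2 gets pink for color.
So: house 1 = soda/lacrosse/red, house 2 = cider/hockey/pink, house 3 = juice/rugby/orange, house 4 = wine/baseball/black, house 5 = coffee/cricket/green.

soda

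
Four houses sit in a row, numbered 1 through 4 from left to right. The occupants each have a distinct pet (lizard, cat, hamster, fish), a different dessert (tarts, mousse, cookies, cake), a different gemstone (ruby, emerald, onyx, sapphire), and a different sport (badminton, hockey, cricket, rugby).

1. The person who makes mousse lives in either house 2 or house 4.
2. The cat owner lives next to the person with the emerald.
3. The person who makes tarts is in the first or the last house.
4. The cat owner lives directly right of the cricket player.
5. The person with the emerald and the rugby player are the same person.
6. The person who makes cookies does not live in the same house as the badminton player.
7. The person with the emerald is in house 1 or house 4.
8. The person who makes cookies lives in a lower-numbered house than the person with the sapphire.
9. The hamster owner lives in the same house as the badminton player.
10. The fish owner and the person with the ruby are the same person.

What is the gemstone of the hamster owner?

The cat owner is narrowed to house 2 or 3; consider each.
Placing it in house 2 leads to a contradiction, so it's in house 3.
The person with the emerald is in house 4 (clue 2).
By clue 4, the cricket player is in house 2.
Clue 5 places the rugby player in house 4.
From clue 9, the hamster owner must be in house 1.
By clue 9, the badminton player is in house 1.
House 2's pet must be fish (nothing else left).
The only pet still possible for house 4 is lizard.
The only dessert still possible for house 3 is cake.
The only sport still possible for house 3 is hockey.
The person who makes cookies is in house 2 (clue 6).
By clue 8, the person with the sapphire is in house 3.
From clue 10, the person with the ruby must be in house 2.
So house 1 gets tarts for dessert.
The only dessert still possible for house 4 is mousse.
That leaves onyx as the gemstone for house 1.
So: house 1 = hamster/tarts/onyx/badminton, house 2 = fish/cookies/ruby/cricket, house 3 = cat/cake/sapphire/hockey, house 4 = lizard/mousse/emerald/rugby.

onyx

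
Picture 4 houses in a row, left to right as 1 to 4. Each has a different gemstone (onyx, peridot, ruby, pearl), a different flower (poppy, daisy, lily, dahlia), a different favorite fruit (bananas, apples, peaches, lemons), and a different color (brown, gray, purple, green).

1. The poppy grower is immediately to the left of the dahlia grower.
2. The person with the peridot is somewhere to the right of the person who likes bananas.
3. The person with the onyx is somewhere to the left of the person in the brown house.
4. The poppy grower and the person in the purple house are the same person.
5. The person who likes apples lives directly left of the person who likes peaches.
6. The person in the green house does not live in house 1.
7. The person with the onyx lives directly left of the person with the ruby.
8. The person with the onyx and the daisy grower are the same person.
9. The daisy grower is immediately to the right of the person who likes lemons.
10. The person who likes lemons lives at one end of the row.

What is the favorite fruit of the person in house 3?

From clue 10, the person who likes lemons must be in house 1.
House 4 favorite fruit: only peaches fits.
Clue 5: the person who likes apples is in house 3.
By clue 9, the daisy grower is in house 2.
That leaves pearl as the gemstone for house 1.
The only favorite fruit still possible for house 2 is bananas.
Clue 1: the poppy grower is in house 3.
The dahlia grower is in house 4 (clue 1).
By clue 4, the person in the purple house is in house 3.
From clue 8, the person with the onyx must be in house 2.
The only flower still possible for house 1 is lily.
That leaves gray as the color for house 1.
House 2 color: only green fits.
House 4 color: only brown fits.
Clue 7: the person with the ruby is in house 3.
House 4 gemstone: only peridot fits.
So: house 1 = pearl/lily/lemons/gray, house 2 = onyx/daisy/bananas/green, house 3 = ruby/poppy/apples/purple, house 4 = peridot/dahlia/peaches/brown.

apples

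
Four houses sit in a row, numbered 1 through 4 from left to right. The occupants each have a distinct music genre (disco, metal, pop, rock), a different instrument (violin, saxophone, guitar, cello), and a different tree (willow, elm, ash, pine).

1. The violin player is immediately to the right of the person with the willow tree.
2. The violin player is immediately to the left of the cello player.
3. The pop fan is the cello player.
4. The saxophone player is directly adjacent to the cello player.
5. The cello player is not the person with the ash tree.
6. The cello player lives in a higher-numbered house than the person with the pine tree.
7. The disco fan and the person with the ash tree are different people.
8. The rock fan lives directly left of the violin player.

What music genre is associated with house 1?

House 1 instrument: only guitar fits.
The pop fan is narrowed to house 3 or 4; consider each.
Placing it in house 4 leads to a contradiction, so it's in house 3.
By clue 3, the cello player is in house 3.
The only instrument still possible for house 4 is saxophone.
House 3's tree must be elm (nothing else left).
House 4 tree: only ash fits.
Clue 1 places the person with the willow tree in house 1.
Clue 8: the rock fan is in house 1.
So house 4 gets metal for music genre.
That leaves violin as the instrument for house 2.
So house 2 gets pine for tree.
So house 2 gets disco for music genre.
So: house 1 = rock/guitar/willow, house 2 = disco/violin/pine, house 3 = pop/cello/elm, house 4 = metal/saxophone/ash.

rock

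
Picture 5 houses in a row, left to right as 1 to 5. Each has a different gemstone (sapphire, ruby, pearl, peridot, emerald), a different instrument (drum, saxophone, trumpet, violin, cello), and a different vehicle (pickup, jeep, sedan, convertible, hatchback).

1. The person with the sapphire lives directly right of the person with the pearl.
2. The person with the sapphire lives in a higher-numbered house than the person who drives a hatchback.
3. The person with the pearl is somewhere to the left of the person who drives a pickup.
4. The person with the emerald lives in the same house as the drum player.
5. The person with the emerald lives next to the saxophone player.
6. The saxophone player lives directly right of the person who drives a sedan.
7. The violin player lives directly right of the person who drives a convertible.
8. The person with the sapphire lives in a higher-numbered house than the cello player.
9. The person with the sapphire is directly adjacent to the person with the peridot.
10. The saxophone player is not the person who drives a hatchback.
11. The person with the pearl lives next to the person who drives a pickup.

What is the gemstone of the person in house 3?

pearl

The person with the pearl is narrowed to house 1 or 2 or 3 or 4; consider each.
Placing it in house 1 and house 2 and house 4 leads to a contradiction, so it's in house 3.
The person with the sapphire is in house 4 (clue 1).
From clue 11, the person who drives a pickup must be in house 4.
House 5's gemstone must be peridot (nothing else left).
House 5 vehicle: only jeep fits.
House 5's instrument must be trumpet (nothing else left).
That leaves violin as the instrument for house 4.
Clue 7 places the person who drives a convertible in house 3.
The person with the emerald is narrowed to house 1 or 2; consider each.
Placing it in house 1 leads to a contradiction, so it's in house 2.
Clue 4 places the drum player in house 2.
By clue 5, the saxophone player is in house 3.
The person who drives a sedan is in house 2 (clue 6).
House 1 gemstone: only ruby fits.
That leaves cello as the instrument for house 1.
So house 1 gets hatchback for vehicle.
So: house 1 = ruby/cello/hatchback, house 2 = emerald/drum/sedan, house 3 = pearl/saxophone/convertible, house 4 = sapphire/violin/pickup, house 5 = peridot/trumpet/jeep.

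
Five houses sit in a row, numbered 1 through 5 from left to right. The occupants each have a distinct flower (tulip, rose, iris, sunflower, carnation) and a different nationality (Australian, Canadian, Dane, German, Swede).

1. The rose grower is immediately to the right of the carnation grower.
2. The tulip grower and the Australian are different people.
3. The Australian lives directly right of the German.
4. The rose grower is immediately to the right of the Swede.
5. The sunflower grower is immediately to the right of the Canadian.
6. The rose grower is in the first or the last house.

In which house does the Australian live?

The rose grower is in house 5 (clue 6).
From clue 1, the carnation grower must be in house 4.
Clue 4 places the Swede in house 4.
House 5 nationality: only Dane fits.
House 3's nationality must be Australian (nothing else left).
From clue 3, the German must be in house 2.
That leaves Canadian as the nationality for house 1.
By clue 5, the sunflower grower is in house 2.
So house 3 gets iris for flower.
The only flower still possible for house 1 is tulip.
So: house 1 = tulip/Canadian, house 2 = sunflower/German, house 3 = iris/Australian, house 4 = carnation/Swede, house 5 = rose/Dane.

3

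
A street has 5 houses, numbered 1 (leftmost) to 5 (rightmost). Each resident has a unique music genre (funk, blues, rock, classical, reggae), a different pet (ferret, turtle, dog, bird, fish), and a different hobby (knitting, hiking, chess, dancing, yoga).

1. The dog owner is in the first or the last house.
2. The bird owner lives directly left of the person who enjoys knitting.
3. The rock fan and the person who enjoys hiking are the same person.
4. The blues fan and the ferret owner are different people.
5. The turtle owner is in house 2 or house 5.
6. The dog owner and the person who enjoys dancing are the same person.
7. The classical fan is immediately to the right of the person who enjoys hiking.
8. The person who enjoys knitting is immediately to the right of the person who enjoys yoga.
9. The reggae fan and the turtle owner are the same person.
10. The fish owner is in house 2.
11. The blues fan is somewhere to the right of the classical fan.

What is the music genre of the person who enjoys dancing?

funk

Clue 10: the fish owner is in house 2.
From clue 9, the reggae fan must be in house 5.
So house 1 gets dog for pet.
House 5 pet: only turtle fits.
By clue 6, the person who enjoys dancing is in house 1.
By clue 7, the classical fan is in house 3.
From clue 7, the person who enjoys hiking must be in house 2.
Clue 11: the blues fan is in house 4.
That leaves funk as the music genre for house 1.
The only music genre still possible for house 2 is rock.
Clue 4 places the ferret owner in house 3.
That leaves bird as the pet for house 4.
The person who enjoys knitting is in house 5 (clue 2).
Clue 8: the person who enjoys yoga is in house 4.
House 3's hobby must be chess (nothing else left).
So: house 1 = funk/dog/dancing, house 2 = rock/fish/hiking, house 3 = classical/ferret/chess, house 4 = blues/bird/yoga, house 5 = reggae/turtle/knitting.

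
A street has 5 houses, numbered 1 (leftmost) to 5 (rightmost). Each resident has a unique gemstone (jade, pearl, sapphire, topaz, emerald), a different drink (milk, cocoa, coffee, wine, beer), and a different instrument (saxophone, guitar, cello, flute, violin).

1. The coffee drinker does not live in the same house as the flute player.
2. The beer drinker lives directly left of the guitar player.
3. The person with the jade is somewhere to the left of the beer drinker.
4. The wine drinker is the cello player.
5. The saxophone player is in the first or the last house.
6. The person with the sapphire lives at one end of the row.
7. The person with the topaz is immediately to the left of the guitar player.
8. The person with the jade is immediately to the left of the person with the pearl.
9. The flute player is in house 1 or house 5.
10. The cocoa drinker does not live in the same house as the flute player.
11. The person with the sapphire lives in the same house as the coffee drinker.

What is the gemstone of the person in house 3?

The person with the sapphire is narrowed to house 1 or 5; consider each.
Placing it in house 1 leads to a contradiction, so it's in house 5.
Clue 11 places the coffee drinker in house 5.
From clue 1, the flute player must be in house 1.
House 1 drink: only milk fits.
The only instrument still possible for house 5 is saxophone.
House 4 gemstone: only emerald fits.
So house 1 gets jade for gemstone.
Clue 8: the person with the pearl is in house 2.
House 3 gemstone: only topaz fits.
Clue 7 places the guitar player in house 4.
By clue 2, the beer drinker is in house 3.
That leaves cocoa as the drink for house 4.
By clue 4, the cello player is in house 2.
House 2 drink: only wine fits.
House 3 instrument: only violin fits.
So: house 1 = jade/milk/flute, house 2 = pearl/wine/cello, house 3 = topaz/beer/violin, house 4 = emerald/cocoa/guitar, house 5 = sapphire/coffee/saxophone.

topaz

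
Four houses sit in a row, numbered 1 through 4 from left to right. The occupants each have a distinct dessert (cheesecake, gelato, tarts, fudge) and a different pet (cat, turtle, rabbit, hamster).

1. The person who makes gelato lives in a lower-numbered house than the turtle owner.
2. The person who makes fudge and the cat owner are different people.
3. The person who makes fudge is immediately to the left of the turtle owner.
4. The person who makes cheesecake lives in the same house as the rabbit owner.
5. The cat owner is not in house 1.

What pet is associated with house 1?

rabbit

The person who makes fudge is narrowed to house 1 or 2 or 3; consider each.
Placing it in house 1 and house 2 leads to a contradiction, so it's in house 3.
Clue 3: the turtle owner is in house 4.
House 4's dessert must be tarts (nothing else left).
So house 1 gets rabbit for pet.
So house 2 gets cat for pet.
The only pet still possible for house 3 is hamster.
From clue 4, the person who makes cheesecake must be in house 1.
House 2 dessert: only gelato fits.
So: house 1 = cheesecake/rabbit, house 2 = gelato/cat, house 3 = fudge/hamster, house 4 = tarts/turtle.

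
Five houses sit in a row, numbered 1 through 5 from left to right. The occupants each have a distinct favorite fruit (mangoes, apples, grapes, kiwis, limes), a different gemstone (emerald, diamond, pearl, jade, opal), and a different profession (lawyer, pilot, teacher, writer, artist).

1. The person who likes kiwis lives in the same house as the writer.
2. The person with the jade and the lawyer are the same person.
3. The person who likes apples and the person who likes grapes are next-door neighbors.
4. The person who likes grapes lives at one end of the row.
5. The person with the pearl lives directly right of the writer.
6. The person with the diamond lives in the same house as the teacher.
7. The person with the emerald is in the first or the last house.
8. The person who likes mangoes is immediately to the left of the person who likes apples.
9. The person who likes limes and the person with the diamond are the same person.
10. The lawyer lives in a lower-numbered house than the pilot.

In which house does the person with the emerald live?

The person who likes apples is narrowed to house 2 or 4; consider each.
Placing it in house 2 leads to a contradiction, so it's in house 4.
By clue 3, the person who likes grapes is in house 5.
Clue 8: the person who likes mangoes is in house 3.
The person who likes kiwis is narrowed to house 1 or 2; consider each.
Placing it in house 1 leads to a contradiction, so it's in house 2.
From clue 1, the writer must be in house 2.
By clue 5, the person with the pearl is in house 3.
House 1's favorite fruit must be limes (nothing else left).
From clue 6, the person with the diamond must be in house 1.
That leaves opal as the gemstone for house 2.
House 4 gemstone: only jade fits.
That leaves emerald as the gemstone for house 5.
That leaves teacher as the profession for house 1.
By clue 10, the pilot is in house 5.
So house 3 gets artist for profession.
So house 4 gets lawyer for profession.
So: house 1 = limes/diamond/teacher, house 2 = kiwis/opal/writer, house 3 = mangoes/pearl/artist, house 4 = apples/jade/lawyer, house 5 = grapes/emerald/pilot.

5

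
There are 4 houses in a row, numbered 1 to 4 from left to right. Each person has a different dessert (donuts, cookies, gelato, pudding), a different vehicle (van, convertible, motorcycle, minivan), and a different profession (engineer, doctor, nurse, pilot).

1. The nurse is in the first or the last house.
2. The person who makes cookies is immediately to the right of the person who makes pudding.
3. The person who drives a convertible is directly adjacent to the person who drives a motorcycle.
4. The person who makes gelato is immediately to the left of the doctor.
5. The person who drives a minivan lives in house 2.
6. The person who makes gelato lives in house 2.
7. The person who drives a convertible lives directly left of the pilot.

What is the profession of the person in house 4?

pilot

From clue 5, the person who drives a minivan must be in house 2.
Clue 6: the person who makes gelato is in house 2.
Clue 2 places the person who makes cookies in house 4.
Clue 2: the person who makes pudding is in house 3.
The person who drives a convertible is in house 3 (clue 3).
Clue 3 places the person who drives a motorcycle in house 4.
By clue 4, the doctor is in house 3.
Clue 7: the pilot is in house 4.
The only dessert still possible for house 1 is donuts.
House 1 vehicle: only van fits.
So house 2 gets engineer for profession.
So house 1 gets nurse for profession.
So: house 1 = donuts/van/nurse, house 2 = gelato/minivan/engineer, house 3 = pudding/convertible/doctor, house 4 = cookies/motorcycle/pilot.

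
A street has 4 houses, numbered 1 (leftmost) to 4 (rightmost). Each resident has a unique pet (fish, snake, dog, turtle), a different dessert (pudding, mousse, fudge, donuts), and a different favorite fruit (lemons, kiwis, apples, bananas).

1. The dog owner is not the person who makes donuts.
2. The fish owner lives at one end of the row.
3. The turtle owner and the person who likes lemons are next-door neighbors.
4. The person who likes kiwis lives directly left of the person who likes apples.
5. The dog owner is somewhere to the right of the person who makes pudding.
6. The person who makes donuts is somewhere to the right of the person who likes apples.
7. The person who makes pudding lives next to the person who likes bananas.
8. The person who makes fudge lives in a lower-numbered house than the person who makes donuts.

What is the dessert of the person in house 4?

mousse

The fish owner is narrowed to house 1 or 4; consider each.
Placing it in house 4 leads to a contradiction, so it's in house 1.
The person who makes donuts is narrowed to house 3 or 4; consider each.
Placing it in house 4 leads to a contradiction, so it's in house 3.
The person who likes apples is in house 2 (clue 6).
House 4 dessert: only mousse fits.
From clue 7, the person who makes pudding must be in house 2.
House 1 dessert: only fudge fits.
The only favorite fruit still possible for house 1 is kiwis.
House 3 favorite fruit: only bananas fits.
So house 4 gets lemons for favorite fruit.
By clue 3, the turtle owner is in house 3.
The dog owner is in house 4 (clue 5).
That leaves snake as the pet for house 2.
So: house 1 = fish/fudge/kiwis, house 2 = snake/pudding/apples, house 3 = turtle/donuts/bananas, house 4 = dog/mousse/lemons.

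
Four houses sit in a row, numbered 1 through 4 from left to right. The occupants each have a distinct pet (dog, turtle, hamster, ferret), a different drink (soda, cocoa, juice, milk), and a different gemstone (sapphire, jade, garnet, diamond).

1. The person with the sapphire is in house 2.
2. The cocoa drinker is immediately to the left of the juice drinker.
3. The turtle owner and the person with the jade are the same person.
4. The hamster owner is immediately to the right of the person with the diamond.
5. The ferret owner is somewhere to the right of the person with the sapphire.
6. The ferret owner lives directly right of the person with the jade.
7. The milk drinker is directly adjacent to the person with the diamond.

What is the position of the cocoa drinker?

3

Clue 1: the person with the sapphire is in house 2.
House 1 gemstone: only diamond fits.
So house 3 gets jade for gemstone.
So house 4 gets garnet for gemstone.
Clue 3 places the turtle owner in house 3.
By clue 4, the hamster owner is in house 2.
From clue 6, the ferret owner must be in house 4.
Clue 7: the milk drinker is in house 2.
So house 1 gets dog for pet.
Clue 2: the cocoa drinker is in house 3.
By clue 2, the juice drinker is in house 4.
That leaves soda as the drink for house 1.
So: house 1 = dog/soda/diamond, house 2 = hamster/milk/sapphire, house 3 = turtle/cocoa/jade, house 4 = ferret/juice/garnet.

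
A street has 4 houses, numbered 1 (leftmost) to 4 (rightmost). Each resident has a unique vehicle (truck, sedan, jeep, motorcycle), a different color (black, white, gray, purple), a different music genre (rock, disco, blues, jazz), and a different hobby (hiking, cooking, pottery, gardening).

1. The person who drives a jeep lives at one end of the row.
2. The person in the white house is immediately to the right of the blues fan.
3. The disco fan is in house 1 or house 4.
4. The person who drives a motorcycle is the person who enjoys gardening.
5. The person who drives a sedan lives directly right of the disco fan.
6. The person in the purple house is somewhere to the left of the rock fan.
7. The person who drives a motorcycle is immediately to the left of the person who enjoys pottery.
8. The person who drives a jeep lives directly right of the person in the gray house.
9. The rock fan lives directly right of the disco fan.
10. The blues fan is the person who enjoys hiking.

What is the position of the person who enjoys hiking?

Clue 5 places the person who drives a sedan in house 2.
Clue 5: the disco fan is in house 1.
By clue 8, the person who drives a jeep is in house 4.
By clue 8, the person in the gray house is in house 3.
Clue 9 places the rock fan in house 2.
So house 3 gets blues for music genre.
House 4's music genre must be jazz (nothing else left).
The person in the white house is in house 4 (clue 2).
From clue 6, the person in the purple house must be in house 1.
From clue 10, the person who enjoys hiking must be in house 3.
House 2's color must be black (nothing else left).
The only hobby still possible for house 1 is gardening.
By clue 4, the person who drives a motorcycle is in house 1.
The person who enjoys pottery is in house 2 (clue 7).
House 3's vehicle must be truck (nothing else left).
House 4 hobby: only cooking fits.
So: house 1 = motorcycle/purple/disco/gardening, house 2 = sedan/black/rock/pottery, house 3 = truck/gray/blues/hiking, house 4 = jeep/white/jazz/cooking.

3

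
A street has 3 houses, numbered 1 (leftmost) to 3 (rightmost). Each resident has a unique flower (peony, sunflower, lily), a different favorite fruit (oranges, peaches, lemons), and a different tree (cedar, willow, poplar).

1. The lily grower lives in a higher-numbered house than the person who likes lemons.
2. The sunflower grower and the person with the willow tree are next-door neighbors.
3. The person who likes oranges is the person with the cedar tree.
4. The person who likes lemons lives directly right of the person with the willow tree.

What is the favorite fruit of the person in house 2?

lemons

The person who likes lemons is in house 2 (clue 4).
Clue 4: the person with the willow tree is in house 1.
The lily grower is in house 3 (clue 1).
Clue 2 places the sunflower grower in house 2.
By clue 3, the person who likes oranges is in house 3.
By clue 3, the person with the cedar tree is in house 3.
House 1 flower: only peony fits.
House 1's favorite fruit must be peaches (nothing else left).
So house 2 gets poplar for tree.
So: house 1 = peony/peaches/willow, house 2 = sunflower/lemons/poplar, house 3 = lily/oranges/cedar.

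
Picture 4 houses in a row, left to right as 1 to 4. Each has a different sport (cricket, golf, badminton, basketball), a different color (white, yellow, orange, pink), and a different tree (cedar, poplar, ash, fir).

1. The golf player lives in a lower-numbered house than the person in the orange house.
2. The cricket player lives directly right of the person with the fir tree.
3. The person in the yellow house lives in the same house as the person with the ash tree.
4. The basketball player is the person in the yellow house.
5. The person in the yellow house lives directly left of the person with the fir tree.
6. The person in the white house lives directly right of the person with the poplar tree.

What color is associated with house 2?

House 4's tree must be cedar (nothing else left).
The basketball player is narrowed to house 1 or 2; consider each.
Placing it in house 2 leads to a contradiction, so it's in house 1.
Clue 4 places the person in the yellow house in house 1.
By clue 5, the person with the fir tree is in house 2.
House 3's tree must be poplar (nothing else left).
Clue 2: the cricket player is in house 3.
Clue 6 places the person in the white house in house 4.
That leaves golf as the sport for house 2.
House 4 sport: only badminton fits.
So house 2 gets pink for color.
That leaves orange as the color for house 3.
The only tree still possible for house 1 is ash.
So: house 1 = basketball/yellow/ash, house 2 = golf/pink/fir, house 3 = cricket/orange/poplar, house 4 = badminton/white/cedar.

pink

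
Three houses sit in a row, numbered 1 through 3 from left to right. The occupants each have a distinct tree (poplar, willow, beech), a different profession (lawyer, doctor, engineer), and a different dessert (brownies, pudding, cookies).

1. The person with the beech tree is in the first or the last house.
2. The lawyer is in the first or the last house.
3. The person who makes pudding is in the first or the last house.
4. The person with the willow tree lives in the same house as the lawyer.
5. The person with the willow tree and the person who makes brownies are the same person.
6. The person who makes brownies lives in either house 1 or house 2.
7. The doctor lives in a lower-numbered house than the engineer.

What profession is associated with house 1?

lawyer

Clue 6: the person who makes brownies is in house 1.
House 2 tree: only poplar fits.
House 2's dessert must be cookies (nothing else left).
House 3's dessert must be pudding (nothing else left).
The person with the willow tree is in house 1 (clue 5).
The only tree still possible for house 3 is beech.
By clue 4, the lawyer is in house 1.
House 2 profession: only doctor fits.
That leaves engineer as the profession for house 3.
So: house 1 = willow/lawyer/brownies, house 2 = poplar/doctor/cookies, house 3 = beech/engineer/pudding.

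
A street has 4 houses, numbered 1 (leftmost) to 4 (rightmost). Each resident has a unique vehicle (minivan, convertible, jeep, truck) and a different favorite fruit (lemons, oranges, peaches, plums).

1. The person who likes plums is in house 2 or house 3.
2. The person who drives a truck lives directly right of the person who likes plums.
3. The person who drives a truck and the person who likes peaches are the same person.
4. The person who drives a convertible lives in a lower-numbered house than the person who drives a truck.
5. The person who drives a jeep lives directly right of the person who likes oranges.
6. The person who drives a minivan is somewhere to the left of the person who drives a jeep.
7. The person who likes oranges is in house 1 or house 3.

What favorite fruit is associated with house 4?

peaches

The person who drives a jeep is narrowed to house 2 or 4; consider each.
Placing it in house 4 leads to a contradiction, so it's in house 2.
From clue 5, the person who likes oranges must be in house 1.
The person who drives a minivan is in house 1 (clue 6).
House 4 vehicle: only truck fits.
From clue 2, the person who likes plums must be in house 3.
By clue 3, the person who likes peaches is in house 4.
The only vehicle still possible for house 3 is convertible.
So house 2 gets lemons for favorite fruit.
So: house 1 = minivan/oranges, house 2 = jeep/lemons, house 3 = convertible/plums, house 4 = truck/peaches.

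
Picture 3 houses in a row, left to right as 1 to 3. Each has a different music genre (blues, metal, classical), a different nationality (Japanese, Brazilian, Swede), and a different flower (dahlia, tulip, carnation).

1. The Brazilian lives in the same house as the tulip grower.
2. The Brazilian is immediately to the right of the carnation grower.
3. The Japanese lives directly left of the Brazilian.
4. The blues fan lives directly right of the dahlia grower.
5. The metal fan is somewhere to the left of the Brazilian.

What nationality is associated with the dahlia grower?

House 3's flower must be tulip (nothing else left).
From clue 1, the Brazilian must be in house 3.
The carnation grower is in house 2 (clue 2).
The Japanese is in house 2 (clue 3).
So house 1 gets Swede for nationality.
The only flower still possible for house 1 is dahlia.
From clue 4, the blues fan must be in house 2.
So house 1 gets metal for music genre.
House 3's music genre must be classical (nothing else left).
So: house 1 = metal/Swede/dahlia, house 2 = blues/Japanese/carnation, house 3 = classical/Brazilian/tulip.

Swede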